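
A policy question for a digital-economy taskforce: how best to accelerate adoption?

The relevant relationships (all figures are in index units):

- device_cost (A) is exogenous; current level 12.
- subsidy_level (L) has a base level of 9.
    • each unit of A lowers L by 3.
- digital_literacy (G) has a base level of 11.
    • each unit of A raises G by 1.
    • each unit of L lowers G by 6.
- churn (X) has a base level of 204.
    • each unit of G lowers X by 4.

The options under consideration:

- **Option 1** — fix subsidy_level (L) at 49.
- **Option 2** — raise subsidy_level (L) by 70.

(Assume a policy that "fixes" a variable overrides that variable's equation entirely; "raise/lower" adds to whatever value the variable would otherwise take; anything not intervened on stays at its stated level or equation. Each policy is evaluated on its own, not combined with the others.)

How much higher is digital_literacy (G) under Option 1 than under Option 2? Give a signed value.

Option 1 (L := 49):
  A = 12
  L = 49
  G = 11 + 12 − 6·49 = -271
Option 2 (L + 70):
  A = 12
  L = 9 − 3·12 (+70 from intervention) = 43
  G = 11 + 12 − 6·43 = -235
G: -271 − (-235) = -36

-36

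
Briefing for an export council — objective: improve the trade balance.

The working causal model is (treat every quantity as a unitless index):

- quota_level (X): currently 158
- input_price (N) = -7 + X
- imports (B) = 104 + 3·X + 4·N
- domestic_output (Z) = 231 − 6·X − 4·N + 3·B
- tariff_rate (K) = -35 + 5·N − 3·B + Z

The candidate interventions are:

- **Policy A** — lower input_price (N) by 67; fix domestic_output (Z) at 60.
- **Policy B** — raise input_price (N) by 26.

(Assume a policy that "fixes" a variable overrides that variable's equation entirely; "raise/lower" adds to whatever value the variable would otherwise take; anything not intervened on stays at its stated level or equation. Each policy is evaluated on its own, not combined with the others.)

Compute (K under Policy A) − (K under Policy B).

-1722

Policy A (N − 67, Z := 60):
  X = 158
  N = -7 + 158 (−67 from intervention) = 84
  B = 104 + 3·158 + 4·84 = 914
  Z = 60
  K = -35 + 5·84 − 3·914 + 60 = -2297
Policy B (N + 26):
  X = 158
  N = -7 + 158 (+26 from intervention) = 177
  B = 104 + 3·158 + 4·177 = 1286
  Z = 231 − 6·158 − 4·177 + 3·1286 = 2433
  K = -35 + 5·177 − 3·1286 + 2433 = -575
K: -2297 − (-575) = -1722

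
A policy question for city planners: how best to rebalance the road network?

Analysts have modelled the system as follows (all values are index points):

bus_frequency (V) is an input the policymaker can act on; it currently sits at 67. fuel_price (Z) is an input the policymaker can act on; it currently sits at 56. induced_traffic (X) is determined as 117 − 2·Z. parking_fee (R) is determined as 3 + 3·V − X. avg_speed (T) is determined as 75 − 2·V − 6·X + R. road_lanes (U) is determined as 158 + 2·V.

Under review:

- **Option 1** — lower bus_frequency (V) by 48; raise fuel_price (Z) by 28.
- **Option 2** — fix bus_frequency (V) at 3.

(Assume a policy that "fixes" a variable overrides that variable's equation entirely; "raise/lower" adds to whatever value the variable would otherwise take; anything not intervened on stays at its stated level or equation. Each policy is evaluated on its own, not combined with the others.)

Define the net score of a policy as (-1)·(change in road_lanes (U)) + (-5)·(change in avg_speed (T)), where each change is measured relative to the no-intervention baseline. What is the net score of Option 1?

Baseline:
  V = 67
  Z = 56
  X = 117 − 2·56 = 5
  R = 3 + 3·67 − 5 = 199
  T = 75 − 2·67 − 6·5 + 199 = 110
  U = 158 + 2·67 = 292
Option 1 (V − 48, Z + 28):
  V = 67 − 48 = 19
  Z = 56 + 28 = 84
  X = 117 − 2·84 = -51
  R = 3 + 3·19 − (-51) = 111
  T = 75 − 2·19 − 6·(-51) + 111 = 454
  U = 158 + 2·19 = 196
ΔU = 196 − 292 = -96; ΔT = 454 − 110 = 344
Score = (-1)·(-96) + (-5)·344 = -1624

-1624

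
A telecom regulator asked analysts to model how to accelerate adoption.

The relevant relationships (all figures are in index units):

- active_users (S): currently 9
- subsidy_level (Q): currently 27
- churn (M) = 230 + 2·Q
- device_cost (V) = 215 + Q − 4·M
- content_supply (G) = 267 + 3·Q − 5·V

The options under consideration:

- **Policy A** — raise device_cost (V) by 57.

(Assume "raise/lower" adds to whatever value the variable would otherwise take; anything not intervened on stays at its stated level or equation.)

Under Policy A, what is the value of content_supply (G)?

Policy A (V + 57):
  Q = 27
  M = 230 + 2·27 = 284
  V = 215 + 27 − 4·284 (+57 from intervention) = -837
  G = 267 + 3·27 − 5·(-837) = 4533

4533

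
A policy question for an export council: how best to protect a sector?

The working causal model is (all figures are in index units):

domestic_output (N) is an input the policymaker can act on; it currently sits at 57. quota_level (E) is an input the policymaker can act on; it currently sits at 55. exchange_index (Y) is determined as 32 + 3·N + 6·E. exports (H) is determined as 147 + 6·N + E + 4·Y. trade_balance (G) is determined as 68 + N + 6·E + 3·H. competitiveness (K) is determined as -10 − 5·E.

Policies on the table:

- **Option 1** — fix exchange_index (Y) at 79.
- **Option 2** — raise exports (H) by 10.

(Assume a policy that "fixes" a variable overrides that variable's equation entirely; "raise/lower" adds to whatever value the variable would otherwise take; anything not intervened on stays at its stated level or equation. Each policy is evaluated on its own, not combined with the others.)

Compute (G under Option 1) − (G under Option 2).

Option 1 (Y := 79):
  N = 57
  E = 55
  Y = 79
  H = 147 + 6·57 + 55 + 4·79 = 860
  G = 68 + 57 + 6·55 + 3·860 = 3035
Option 2 (H + 10):
  N = 57
  E = 55
  Y = 32 + 3·57 + 6·55 = 533
  H = 147 + 6·57 + 55 + 4·533 (+10 from intervention) = 2686
  G = 68 + 57 + 6·55 + 3·2686 = 8513
G: 3035 − 8513 = -5478

-5478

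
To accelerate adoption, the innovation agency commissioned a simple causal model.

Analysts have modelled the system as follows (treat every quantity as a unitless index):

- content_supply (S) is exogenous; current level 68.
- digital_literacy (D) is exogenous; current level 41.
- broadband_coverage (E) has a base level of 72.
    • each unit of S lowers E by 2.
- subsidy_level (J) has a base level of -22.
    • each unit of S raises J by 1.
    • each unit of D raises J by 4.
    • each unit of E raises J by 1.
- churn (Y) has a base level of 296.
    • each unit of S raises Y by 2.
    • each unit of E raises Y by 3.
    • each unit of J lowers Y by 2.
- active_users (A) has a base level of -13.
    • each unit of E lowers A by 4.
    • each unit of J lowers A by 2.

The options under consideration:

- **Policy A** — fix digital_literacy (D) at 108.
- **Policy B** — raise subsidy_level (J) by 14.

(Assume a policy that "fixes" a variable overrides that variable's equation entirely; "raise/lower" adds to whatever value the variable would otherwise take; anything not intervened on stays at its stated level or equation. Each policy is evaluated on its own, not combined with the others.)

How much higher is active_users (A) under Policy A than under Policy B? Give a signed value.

-508

Policy A (D := 108):
  S = 68
  D = 108
  E = 72 − 2·68 = -64
  J = -22 + 68 + 4·108 + (-64) = 414
  A = -13 − 4·(-64) − 2·414 = -585
Policy B (J + 14):
  S = 68
  D = 41
  E = 72 − 2·68 = -64
  J = -22 + 68 + 4·41 + (-64) (+14 from intervention) = 160
  A = -13 − 4·(-64) − 2·160 = -77
A: -585 − (-77) = -508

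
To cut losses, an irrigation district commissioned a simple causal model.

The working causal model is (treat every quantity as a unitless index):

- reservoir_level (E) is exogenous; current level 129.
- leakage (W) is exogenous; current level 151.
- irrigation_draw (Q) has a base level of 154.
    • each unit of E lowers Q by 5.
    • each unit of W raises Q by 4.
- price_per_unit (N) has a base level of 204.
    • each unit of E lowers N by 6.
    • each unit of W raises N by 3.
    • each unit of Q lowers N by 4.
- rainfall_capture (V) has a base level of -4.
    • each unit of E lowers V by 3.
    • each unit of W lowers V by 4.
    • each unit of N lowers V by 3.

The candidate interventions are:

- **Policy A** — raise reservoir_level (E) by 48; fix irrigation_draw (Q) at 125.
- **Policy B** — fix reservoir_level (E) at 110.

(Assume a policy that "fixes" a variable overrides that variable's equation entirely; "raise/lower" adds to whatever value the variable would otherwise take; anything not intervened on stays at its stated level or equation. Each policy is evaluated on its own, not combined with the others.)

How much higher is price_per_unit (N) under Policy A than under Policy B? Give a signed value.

-70

Policy A (E + 48, Q := 125):
  E = 129 + 48 = 177
  W = 151
  Q = 125
  N = 204 − 6·177 + 3·151 − 4·125 = -905
Policy B (E := 110):
  E = 110
  W = 151
  Q = 154 − 5·110 + 4·151 = 208
  N = 204 − 6·110 + 3·151 − 4·208 = -835
N: -905 − (-835) = -70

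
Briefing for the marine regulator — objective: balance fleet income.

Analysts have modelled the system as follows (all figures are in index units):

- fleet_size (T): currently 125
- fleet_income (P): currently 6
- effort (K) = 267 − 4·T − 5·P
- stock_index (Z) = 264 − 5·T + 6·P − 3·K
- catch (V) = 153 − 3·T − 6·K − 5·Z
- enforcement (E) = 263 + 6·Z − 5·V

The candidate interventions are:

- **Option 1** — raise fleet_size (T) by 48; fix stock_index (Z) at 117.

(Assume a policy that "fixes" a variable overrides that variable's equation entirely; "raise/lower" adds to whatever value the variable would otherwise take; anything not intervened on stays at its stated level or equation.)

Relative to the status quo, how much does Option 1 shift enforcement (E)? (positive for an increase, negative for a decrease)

-15797

Baseline:
  T = 125
  P = 6
  K = 267 − 4·125 − 5·6 = -263
  Z = 264 − 5·125 + 6·6 − 3·(-263) = 464
  V = 153 − 3·125 − 6·(-263) − 5·464 = -964
  E = 263 + 6·464 − 5·(-964) = 7867
Option 1 (T + 48, Z := 117):
  T = 125 + 48 = 173
  P = 6
  K = 267 − 4·173 − 5·6 = -455
  Z = 117
  V = 153 − 3·173 − 6·(-455) − 5·117 = 1779
  E = 263 + 6·117 − 5·1779 = -7930
Change in E: -7930 − 7867 = -15797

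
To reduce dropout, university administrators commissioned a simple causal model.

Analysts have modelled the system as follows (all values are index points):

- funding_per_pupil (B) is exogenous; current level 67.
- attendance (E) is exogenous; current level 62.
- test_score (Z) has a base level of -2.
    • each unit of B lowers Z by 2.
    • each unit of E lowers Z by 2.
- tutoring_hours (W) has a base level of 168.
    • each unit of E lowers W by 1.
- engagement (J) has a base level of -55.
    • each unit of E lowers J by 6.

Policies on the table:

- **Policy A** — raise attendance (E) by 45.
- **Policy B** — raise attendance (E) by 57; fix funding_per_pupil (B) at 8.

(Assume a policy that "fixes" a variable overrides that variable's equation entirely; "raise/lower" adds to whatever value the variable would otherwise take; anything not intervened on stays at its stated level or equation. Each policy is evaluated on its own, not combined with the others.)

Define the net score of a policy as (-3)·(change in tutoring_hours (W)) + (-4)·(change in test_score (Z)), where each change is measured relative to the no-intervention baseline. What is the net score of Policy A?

Baseline:
  B = 67
  E = 62
  Z = -2 − 2·67 − 2·62 = -260
  W = 168 − 62 = 106
Policy A (E + 45):
  B = 67
  E = 62 + 45 = 107
  Z = -2 − 2·67 − 2·107 = -350
  W = 168 − 107 = 61
ΔW = 61 − 106 = -45; ΔZ = -350 − (-260) = -90
Score = (-3)·(-45) + (-4)·(-90) = 495

495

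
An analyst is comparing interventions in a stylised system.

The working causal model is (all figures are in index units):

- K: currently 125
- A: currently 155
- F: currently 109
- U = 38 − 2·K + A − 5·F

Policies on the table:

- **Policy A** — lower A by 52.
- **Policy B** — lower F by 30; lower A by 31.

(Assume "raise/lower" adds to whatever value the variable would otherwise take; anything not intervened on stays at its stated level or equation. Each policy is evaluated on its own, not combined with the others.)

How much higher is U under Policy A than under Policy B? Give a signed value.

-171

Policy A (A − 52):
  K = 125
  A = 155 − 52 = 103
  F = 109
  U = 38 − 2·125 + 103 − 5·109 = -654
Policy B (F − 30, A − 31):
  K = 125
  A = 155 − 31 = 124
  F = 109 − 30 = 79
  U = 38 − 2·125 + 124 − 5·79 = -483
U: -654 − (-483) = -171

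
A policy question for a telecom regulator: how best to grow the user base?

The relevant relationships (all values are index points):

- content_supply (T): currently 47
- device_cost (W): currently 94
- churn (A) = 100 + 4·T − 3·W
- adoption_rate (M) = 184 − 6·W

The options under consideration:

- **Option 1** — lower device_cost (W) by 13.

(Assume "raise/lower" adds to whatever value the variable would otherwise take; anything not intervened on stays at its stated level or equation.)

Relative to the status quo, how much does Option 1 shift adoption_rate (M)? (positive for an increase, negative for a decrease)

Baseline:
  W = 94
  M = 184 − 6·94 = -380
Option 1 (W − 13):
  W = 94 − 13 = 81
  M = 184 − 6·81 = -302
Change in M: -302 − (-380) = 78

78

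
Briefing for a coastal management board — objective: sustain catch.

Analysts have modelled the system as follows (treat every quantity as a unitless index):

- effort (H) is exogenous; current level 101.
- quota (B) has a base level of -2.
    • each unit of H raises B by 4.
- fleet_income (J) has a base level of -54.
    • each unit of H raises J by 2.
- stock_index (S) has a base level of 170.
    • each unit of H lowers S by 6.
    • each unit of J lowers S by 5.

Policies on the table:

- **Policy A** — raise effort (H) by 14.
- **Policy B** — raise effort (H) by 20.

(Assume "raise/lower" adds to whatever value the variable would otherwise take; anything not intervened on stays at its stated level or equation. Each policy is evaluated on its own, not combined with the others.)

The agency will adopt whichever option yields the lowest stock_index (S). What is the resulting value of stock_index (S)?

Policy A (H + 14):
  H = 101 + 14 = 115
  J = -54 + 2·115 = 176
  S = 170 − 6·115 − 5·176 = -1400
Policy B (H + 20):
  H = 101 + 20 = 121
  J = -54 + 2·121 = 188
  S = 170 − 6·121 − 5·188 = -1496
Comparing — Policy A: S=-1400, Policy B: S=-1496. Lowest is -1496 (Policy B).

-1496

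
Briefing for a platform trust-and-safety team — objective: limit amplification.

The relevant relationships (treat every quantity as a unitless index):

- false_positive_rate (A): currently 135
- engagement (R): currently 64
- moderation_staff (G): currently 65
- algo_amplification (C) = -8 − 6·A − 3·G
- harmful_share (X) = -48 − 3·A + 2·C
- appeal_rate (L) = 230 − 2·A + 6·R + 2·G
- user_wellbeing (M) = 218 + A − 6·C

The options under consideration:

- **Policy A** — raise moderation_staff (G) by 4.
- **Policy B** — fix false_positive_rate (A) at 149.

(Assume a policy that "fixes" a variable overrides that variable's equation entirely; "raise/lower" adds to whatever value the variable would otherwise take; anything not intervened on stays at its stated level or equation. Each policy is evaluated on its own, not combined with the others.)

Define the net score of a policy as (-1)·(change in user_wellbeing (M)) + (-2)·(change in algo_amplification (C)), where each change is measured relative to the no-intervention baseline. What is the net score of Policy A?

Baseline:
  A = 135
  G = 65
  C = -8 − 6·135 − 3·65 = -1013
  M = 218 + 135 − 6·(-1013) = 6431
Policy A (G + 4):
  A = 135
  G = 65 + 4 = 69
  C = -8 − 6·135 − 3·69 = -1025
  M = 218 + 135 − 6·(-1025) = 6503
ΔM = 6503 − 6431 = 72; ΔC = -1025 − (-1013) = -12
Score = (-1)·72 + (-2)·(-12) = -48

-48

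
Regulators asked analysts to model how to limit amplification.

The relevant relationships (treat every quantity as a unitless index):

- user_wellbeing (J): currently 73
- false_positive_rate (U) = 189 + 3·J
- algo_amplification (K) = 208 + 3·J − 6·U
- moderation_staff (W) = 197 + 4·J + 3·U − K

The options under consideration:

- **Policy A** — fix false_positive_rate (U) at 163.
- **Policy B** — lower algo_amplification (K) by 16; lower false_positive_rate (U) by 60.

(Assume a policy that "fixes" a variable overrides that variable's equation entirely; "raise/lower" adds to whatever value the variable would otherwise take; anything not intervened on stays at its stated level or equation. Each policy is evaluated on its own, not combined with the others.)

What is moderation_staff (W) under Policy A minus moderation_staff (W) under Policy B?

Policy A (U := 163):
  J = 73
  U = 163
  K = 208 + 3·73 − 6·163 = -551
  W = 197 + 4·73 + 3·163 − (-551) = 1529
Policy B (K − 16, U − 60):
  J = 73
  U = 189 + 3·73 (−60 from intervention) = 348
  K = 208 + 3·73 − 6·348 (−16 from intervention) = -1677
  W = 197 + 4·73 + 3·348 − (-1677) = 3210
W: 1529 − 3210 = -1681

-1681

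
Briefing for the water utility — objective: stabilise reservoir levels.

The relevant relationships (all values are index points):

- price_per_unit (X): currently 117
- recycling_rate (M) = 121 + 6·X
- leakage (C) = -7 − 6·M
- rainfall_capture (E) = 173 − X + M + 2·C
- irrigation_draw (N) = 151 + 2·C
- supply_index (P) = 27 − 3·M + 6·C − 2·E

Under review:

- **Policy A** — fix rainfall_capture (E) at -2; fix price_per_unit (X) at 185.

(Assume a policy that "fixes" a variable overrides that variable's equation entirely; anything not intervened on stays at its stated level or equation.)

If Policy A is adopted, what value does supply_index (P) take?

-48020

Policy A (E := -2, X := 185):
  X = 185
  M = 121 + 6·185 = 1231
  C = -7 − 6·1231 = -7393
  E = -2
  P = 27 − 3·1231 + 6·(-7393) − 2·(-2) = -48020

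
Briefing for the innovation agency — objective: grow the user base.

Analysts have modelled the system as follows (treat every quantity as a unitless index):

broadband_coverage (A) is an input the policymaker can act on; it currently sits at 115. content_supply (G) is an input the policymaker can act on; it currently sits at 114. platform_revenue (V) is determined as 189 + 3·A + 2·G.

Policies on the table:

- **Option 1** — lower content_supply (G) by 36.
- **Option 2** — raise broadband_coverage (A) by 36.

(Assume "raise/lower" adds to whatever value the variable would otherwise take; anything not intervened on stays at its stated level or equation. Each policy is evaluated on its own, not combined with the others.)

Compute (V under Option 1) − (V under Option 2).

Option 1 (G − 36):
  A = 115
  G = 114 − 36 = 78
  V = 189 + 3·115 + 2·78 = 690
Option 2 (A + 36):
  A = 115 + 36 = 151
  G = 114
  V = 189 + 3·151 + 2·114 = 870
V: 690 − 870 = -180

-180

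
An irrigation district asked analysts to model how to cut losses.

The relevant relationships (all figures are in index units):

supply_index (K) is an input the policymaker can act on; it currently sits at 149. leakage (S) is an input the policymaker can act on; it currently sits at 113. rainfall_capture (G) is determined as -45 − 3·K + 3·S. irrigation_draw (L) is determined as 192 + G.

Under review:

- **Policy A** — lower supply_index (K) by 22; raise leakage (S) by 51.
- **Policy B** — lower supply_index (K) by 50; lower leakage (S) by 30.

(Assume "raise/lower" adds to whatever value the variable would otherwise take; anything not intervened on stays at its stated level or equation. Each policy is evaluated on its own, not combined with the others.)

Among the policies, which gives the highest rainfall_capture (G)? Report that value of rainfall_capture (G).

66

Policy A (K − 22, S + 51):
  K = 149 − 22 = 127
  S = 113 + 51 = 164
  G = -45 − 3·127 + 3·164 = 66
Policy B (K − 50, S − 30):
  K = 149 − 50 = 99
  S = 113 − 30 = 83
  G = -45 − 3·99 + 3·83 = -93
Comparing — Policy A: G=66, Policy B: G=-93. Highest is 66 (Policy A).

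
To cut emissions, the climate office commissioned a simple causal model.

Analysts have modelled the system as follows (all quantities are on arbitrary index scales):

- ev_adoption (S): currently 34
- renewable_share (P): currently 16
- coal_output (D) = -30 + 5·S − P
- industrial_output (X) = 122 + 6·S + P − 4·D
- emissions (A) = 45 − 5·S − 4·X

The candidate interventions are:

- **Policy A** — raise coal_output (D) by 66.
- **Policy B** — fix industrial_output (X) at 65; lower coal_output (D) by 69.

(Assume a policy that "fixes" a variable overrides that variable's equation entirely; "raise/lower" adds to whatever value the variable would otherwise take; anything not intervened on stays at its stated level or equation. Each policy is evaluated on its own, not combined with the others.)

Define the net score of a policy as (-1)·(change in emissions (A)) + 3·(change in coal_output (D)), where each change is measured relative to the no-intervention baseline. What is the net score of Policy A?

-858

Baseline:
  S = 34
  P = 16
  D = -30 + 5·34 − 16 = 124
  X = 122 + 6·34 + 16 − 4·124 = -154
  A = 45 − 5·34 − 4·(-154) = 491
Policy A (D + 66):
  S = 34
  P = 16
  D = -30 + 5·34 − 16 (+66 from intervention) = 190
  X = 122 + 6·34 + 16 − 4·190 = -418
  A = 45 − 5·34 − 4·(-418) = 1547
ΔA = 1547 − 491 = 1056; ΔD = 190 − 124 = 66
Score = (-1)·1056 + 3·66 = -858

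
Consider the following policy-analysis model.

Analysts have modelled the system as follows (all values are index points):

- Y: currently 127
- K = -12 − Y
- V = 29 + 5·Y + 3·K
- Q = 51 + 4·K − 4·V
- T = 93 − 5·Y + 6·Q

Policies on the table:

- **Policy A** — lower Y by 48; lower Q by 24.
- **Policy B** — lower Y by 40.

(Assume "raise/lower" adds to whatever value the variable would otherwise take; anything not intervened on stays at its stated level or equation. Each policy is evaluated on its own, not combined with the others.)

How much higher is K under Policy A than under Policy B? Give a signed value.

8

Policy A (Y − 48, Q − 24):
  Y = 127 − 48 = 79
  K = -12 − 79 = -91
Policy B (Y − 40):
  Y = 127 − 40 = 87
  K = -12 − 87 = -99
K: -91 − (-99) = 8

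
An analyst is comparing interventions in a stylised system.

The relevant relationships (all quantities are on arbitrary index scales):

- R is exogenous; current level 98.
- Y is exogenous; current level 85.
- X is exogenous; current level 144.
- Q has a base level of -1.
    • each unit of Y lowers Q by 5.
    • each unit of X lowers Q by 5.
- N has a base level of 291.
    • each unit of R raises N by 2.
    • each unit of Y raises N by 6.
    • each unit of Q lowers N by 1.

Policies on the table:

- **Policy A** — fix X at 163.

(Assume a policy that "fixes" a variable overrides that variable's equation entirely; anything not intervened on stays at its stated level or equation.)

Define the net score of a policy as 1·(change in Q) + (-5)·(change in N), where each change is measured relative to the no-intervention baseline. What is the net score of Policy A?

-570

Baseline:
  R = 98
  Y = 85
  X = 144
  Q = -1 − 5·85 − 5·144 = -1146
  N = 291 + 2·98 + 6·85 − (-1146) = 2143
Policy A (X := 163):
  R = 98
  Y = 85
  X = 163
  Q = -1 − 5·85 − 5·163 = -1241
  N = 291 + 2·98 + 6·85 − (-1241) = 2238
ΔQ = -1241 − (-1146) = -95; ΔN = 2238 − 2143 = 95
Score = 1·(-95) + (-5)·95 = -570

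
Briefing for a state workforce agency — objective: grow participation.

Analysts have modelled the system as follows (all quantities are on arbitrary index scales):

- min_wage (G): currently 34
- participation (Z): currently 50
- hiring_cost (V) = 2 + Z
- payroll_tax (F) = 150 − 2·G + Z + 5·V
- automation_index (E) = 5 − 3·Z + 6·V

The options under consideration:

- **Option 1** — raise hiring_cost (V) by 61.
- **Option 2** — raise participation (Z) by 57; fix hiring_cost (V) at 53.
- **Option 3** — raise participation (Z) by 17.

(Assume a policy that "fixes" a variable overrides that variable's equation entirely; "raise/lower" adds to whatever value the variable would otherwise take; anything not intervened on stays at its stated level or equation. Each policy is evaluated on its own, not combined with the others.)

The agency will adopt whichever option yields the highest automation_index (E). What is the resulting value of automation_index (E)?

533

Option 1 (V + 61):
  Z = 50
  V = 2 + 50 (+61 from intervention) = 113
  E = 5 − 3·50 + 6·113 = 533
Option 2 (Z + 57, V := 53):
  Z = 50 + 57 = 107
  V = 53
  E = 5 − 3·107 + 6·53 = 2
Option 3 (Z + 17):
  Z = 50 + 17 = 67
  V = 2 + 67 = 69
  E = 5 − 3·67 + 6·69 = 218
Comparing — Option 1: E=533, Option 2: E=2, Option 3: E=218. Highest is 533 (Option 1).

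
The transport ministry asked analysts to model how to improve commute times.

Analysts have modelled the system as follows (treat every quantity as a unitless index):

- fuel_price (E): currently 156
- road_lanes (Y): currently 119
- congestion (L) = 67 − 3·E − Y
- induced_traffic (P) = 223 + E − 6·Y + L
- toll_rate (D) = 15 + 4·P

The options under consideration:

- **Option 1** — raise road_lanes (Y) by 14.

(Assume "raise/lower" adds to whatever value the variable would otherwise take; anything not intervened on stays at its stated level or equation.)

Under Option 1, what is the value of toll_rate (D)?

-3797

Option 1 (Y + 14):
  E = 156
  Y = 119 + 14 = 133
  L = 67 − 3·156 − 133 = -534
  P = 223 + 156 − 6·133 + (-534) = -953
  D = 15 + 4·(-953) = -3797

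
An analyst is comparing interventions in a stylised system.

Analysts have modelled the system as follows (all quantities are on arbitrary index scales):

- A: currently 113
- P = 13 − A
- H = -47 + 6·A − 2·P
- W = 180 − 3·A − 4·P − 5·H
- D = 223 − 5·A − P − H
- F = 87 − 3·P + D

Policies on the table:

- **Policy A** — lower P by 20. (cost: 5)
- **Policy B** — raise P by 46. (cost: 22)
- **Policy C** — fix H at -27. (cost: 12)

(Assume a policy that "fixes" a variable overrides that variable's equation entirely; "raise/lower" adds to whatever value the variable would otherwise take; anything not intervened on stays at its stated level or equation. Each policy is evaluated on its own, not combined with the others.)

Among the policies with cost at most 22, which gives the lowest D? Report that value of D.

Policy A (P − 20):
  A = 113
  P = 13 − 113 (−20 from intervention) = -120
  H = -47 + 6·113 − 2·(-120) = 871
  D = 223 − 5·113 − (-120) − 871 = -1093
Policy B (P + 46):
  A = 113
  P = 13 − 113 (+46 from intervention) = -54
  H = -47 + 6·113 − 2·(-54) = 739
  D = 223 − 5·113 − (-54) − 739 = -1027
Policy C (H := -27):
  A = 113
  P = 13 − 113 = -100
  H = -27
  D = 223 − 5·113 − (-100) − (-27) = -215
Comparing — Policy A: D=-1093, Policy B: D=-1027, Policy C: D=-215. Lowest is -1093 (Policy A).

-1093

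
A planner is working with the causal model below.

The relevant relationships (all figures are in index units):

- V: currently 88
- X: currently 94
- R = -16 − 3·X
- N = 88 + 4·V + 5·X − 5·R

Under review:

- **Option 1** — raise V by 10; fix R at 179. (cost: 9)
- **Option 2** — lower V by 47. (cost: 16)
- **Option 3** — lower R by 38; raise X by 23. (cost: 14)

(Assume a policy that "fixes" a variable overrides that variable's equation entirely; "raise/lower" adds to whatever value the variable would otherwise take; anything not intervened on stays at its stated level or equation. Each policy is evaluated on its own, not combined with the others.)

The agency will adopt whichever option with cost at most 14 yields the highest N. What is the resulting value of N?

3050

Option 1 (V + 10, R := 179):
  V = 88 + 10 = 98
  X = 94
  R = 179
  N = 88 + 4·98 + 5·94 − 5·179 = 55
Option 3 (R − 38, X + 23):
  V = 88
  X = 94 + 23 = 117
  R = -16 − 3·117 (−38 from intervention) = -405
  N = 88 + 4·88 + 5·117 − 5·(-405) = 3050
Comparing — Option 1: N=55, Option 3: N=3050. Highest is 3050 (Option 3).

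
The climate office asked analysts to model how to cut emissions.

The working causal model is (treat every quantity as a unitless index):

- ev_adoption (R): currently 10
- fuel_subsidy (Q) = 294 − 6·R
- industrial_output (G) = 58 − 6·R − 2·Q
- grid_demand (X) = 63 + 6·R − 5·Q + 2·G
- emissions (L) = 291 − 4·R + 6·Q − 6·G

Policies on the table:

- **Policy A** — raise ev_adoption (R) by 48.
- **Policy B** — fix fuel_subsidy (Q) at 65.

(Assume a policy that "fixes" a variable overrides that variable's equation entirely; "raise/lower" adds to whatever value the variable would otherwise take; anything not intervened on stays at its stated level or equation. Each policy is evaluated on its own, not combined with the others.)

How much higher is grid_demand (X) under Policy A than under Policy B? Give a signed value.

Policy A (R + 48):
  R = 10 + 48 = 58
  Q = 294 − 6·58 = -54
  G = 58 − 6·58 − 2·(-54) = -182
  X = 63 + 6·58 − 5·(-54) + 2·(-182) = 317
Policy B (Q := 65):
  R = 10
  Q = 65
  G = 58 − 6·10 − 2·65 = -132
  X = 63 + 6·10 − 5·65 + 2·(-132) = -466
X: 317 − (-466) = 783

783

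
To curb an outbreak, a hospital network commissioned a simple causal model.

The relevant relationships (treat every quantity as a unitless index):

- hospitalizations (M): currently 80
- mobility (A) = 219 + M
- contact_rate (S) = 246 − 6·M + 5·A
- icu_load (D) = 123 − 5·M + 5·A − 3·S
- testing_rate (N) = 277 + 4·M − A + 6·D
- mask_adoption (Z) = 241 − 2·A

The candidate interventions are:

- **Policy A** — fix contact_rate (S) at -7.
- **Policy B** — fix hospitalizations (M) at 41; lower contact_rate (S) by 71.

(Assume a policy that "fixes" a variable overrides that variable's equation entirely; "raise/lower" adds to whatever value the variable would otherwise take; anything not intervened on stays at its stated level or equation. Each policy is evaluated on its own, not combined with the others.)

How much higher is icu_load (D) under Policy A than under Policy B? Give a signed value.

Policy A (S := -7):
  M = 80
  A = 219 + 80 = 299
  S = -7
  D = 123 − 5·80 + 5·299 − 3·(-7) = 1239
Policy B (M := 41, S − 71):
  M = 41
  A = 219 + 41 = 260
  S = 246 − 6·41 + 5·260 (−71 from intervention) = 1229
  D = 123 − 5·41 + 5·260 − 3·1229 = -2469
D: 1239 − (-2469) = 3708

3708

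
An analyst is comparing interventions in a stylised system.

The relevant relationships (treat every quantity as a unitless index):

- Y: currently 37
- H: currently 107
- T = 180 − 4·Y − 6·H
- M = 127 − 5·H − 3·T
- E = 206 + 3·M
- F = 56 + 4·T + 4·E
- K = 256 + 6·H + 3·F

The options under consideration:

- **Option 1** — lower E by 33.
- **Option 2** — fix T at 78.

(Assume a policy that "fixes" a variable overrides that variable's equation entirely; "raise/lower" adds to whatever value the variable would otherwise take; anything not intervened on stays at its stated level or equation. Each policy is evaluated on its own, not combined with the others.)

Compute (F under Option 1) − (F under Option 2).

Option 1 (E − 33):
  Y = 37
  H = 107
  T = 180 − 4·37 − 6·107 = -610
  M = 127 − 5·107 − 3·(-610) = 1422
  E = 206 + 3·1422 (−33 from intervention) = 4439
  F = 56 + 4·(-610) + 4·4439 = 15372
Option 2 (T := 78):
  Y = 37
  H = 107
  T = 78
  M = 127 − 5·107 − 3·78 = -642
  E = 206 + 3·(-642) = -1720
  F = 56 + 4·78 + 4·(-1720) = -6512
F: 15372 − (-6512) = 21884

21884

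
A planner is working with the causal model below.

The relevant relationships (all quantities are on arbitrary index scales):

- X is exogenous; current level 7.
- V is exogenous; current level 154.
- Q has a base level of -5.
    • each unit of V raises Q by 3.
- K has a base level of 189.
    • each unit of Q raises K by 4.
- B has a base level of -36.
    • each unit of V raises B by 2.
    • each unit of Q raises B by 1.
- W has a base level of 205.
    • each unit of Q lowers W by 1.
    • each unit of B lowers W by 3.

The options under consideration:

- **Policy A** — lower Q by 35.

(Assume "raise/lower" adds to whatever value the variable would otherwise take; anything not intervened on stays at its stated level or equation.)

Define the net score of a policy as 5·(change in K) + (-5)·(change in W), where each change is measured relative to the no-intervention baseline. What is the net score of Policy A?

Baseline:
  V = 154
  Q = -5 + 3·154 = 457
  K = 189 + 4·457 = 2017
  B = -36 + 2·154 + 457 = 729
  W = 205 − 457 − 3·729 = -2439
Policy A (Q − 35):
  V = 154
  Q = -5 + 3·154 (−35 from intervention) = 422
  K = 189 + 4·422 = 1877
  B = -36 + 2·154 + 422 = 694
  W = 205 − 422 − 3·694 = -2299
ΔK = 1877 − 2017 = -140; ΔW = -2299 − (-2439) = 140
Score = 5·(-140) + (-5)·140 = -1400

-1400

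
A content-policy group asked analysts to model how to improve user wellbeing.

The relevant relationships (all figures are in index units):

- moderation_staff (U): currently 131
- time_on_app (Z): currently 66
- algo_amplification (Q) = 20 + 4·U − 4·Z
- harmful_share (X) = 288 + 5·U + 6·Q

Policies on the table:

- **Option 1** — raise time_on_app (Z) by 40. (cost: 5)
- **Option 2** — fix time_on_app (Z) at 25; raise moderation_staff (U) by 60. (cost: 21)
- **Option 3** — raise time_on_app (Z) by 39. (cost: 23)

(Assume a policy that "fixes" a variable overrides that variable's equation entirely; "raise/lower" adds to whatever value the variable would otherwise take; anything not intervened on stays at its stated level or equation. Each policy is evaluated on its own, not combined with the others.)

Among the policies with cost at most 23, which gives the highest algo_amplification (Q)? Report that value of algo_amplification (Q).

684

Option 1 (Z + 40):
  U = 131
  Z = 66 + 40 = 106
  Q = 20 + 4·131 − 4·106 = 120
Option 2 (Z := 25, U + 60):
  U = 131 + 60 = 191
  Z = 25
  Q = 20 + 4·191 − 4·25 = 684
Option 3 (Z + 39):
  U = 131
  Z = 66 + 39 = 105
  Q = 20 + 4·131 − 4·105 = 124
Comparing — Option 1: Q=120, Option 2: Q=684, Option 3: Q=124. Highest is 684 (Option 2).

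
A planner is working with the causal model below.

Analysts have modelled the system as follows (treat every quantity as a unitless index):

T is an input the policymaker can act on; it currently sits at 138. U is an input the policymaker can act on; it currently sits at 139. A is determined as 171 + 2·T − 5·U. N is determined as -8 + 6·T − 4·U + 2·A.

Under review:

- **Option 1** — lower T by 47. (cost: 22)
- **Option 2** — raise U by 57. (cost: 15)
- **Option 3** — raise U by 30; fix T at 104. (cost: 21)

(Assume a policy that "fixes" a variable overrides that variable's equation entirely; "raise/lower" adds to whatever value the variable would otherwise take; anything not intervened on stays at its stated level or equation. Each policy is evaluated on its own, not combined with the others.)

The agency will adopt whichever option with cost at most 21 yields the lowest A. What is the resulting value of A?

Option 2 (U + 57):
  T = 138
  U = 139 + 57 = 196
  A = 171 + 2·138 − 5·196 = -533
Option 3 (U + 30, T := 104):
  T = 104
  U = 139 + 30 = 169
  A = 171 + 2·104 − 5·169 = -466
Comparing — Option 2: A=-533, Option 3: A=-466. Lowest is -533 (Option 2).

-533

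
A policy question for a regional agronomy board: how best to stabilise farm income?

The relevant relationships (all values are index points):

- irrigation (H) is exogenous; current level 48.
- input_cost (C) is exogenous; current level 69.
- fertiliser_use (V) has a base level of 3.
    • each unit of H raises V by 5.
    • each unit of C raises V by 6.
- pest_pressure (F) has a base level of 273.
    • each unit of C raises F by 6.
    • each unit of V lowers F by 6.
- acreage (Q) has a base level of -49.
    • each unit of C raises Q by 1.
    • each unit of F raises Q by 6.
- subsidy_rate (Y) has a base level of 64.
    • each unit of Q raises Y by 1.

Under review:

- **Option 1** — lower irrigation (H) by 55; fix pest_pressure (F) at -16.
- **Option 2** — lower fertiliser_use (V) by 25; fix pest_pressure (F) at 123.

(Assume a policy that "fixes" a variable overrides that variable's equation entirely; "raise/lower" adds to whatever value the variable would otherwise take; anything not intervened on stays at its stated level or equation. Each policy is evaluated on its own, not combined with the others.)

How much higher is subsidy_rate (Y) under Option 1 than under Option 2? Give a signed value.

-834

Option 1 (H − 55, F := -16):
  H = 48 − 55 = -7
  C = 69
  V = 3 + 5·(-7) + 6·69 = 382
  F = -16
  Q = -49 + 69 + 6·(-16) = -76
  Y = 64 + (-76) = -12
Option 2 (V − 25, F := 123):
  H = 48
  C = 69
  V = 3 + 5·48 + 6·69 (−25 from intervention) = 632
  F = 123
  Q = -49 + 69 + 6·123 = 758
  Y = 64 + 758 = 822
Y: -12 − 822 = -834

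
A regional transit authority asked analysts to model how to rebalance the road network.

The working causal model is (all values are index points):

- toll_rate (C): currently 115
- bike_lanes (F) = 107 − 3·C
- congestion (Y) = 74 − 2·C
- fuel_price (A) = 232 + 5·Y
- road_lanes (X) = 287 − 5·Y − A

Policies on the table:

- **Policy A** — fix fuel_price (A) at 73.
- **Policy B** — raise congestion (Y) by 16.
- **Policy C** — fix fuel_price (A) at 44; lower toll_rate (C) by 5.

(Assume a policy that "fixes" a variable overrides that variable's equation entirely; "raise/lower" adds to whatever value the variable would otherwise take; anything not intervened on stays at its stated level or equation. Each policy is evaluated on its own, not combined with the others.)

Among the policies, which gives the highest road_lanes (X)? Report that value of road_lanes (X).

Policy A (A := 73):
  C = 115
  Y = 74 − 2·115 = -156
  A = 73
  X = 287 − 5·(-156) − 73 = 994
Policy B (Y + 16):
  C = 115
  Y = 74 − 2·115 (+16 from intervention) = -140
  A = 232 + 5·(-140) = -468
  X = 287 − 5·(-140) − (-468) = 1455
Policy C (A := 44, C − 5):
  C = 115 − 5 = 110
  Y = 74 − 2·110 = -146
  A = 44
  X = 287 − 5·(-146) − 44 = 973
Comparing — Policy A: X=994, Policy B: X=1455, Policy C: X=973. Highest is 1455 (Policy B).

1455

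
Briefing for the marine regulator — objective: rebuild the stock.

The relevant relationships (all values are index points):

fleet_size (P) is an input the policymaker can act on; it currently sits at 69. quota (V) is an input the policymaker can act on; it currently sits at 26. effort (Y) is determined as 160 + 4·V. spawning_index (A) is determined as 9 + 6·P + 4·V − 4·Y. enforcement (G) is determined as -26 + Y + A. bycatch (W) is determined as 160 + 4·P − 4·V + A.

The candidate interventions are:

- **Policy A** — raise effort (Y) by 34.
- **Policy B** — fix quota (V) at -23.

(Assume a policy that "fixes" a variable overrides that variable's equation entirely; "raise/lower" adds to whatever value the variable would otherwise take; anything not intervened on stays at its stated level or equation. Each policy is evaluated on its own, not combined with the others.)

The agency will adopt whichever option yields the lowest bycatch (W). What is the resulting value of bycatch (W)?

-333

Policy A (Y + 34):
  P = 69
  V = 26
  Y = 160 + 4·26 (+34 from intervention) = 298
  A = 9 + 6·69 + 4·26 − 4·298 = -665
  W = 160 + 4·69 − 4·26 + (-665) = -333
Policy B (V := -23):
  P = 69
  V = -23
  Y = 160 + 4·(-23) = 68
  A = 9 + 6·69 + 4·(-23) − 4·68 = 59
  W = 160 + 4·69 − 4·(-23) + 59 = 587
Comparing — Policy A: W=-333, Policy B: W=587. Lowest is -333 (Policy A).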